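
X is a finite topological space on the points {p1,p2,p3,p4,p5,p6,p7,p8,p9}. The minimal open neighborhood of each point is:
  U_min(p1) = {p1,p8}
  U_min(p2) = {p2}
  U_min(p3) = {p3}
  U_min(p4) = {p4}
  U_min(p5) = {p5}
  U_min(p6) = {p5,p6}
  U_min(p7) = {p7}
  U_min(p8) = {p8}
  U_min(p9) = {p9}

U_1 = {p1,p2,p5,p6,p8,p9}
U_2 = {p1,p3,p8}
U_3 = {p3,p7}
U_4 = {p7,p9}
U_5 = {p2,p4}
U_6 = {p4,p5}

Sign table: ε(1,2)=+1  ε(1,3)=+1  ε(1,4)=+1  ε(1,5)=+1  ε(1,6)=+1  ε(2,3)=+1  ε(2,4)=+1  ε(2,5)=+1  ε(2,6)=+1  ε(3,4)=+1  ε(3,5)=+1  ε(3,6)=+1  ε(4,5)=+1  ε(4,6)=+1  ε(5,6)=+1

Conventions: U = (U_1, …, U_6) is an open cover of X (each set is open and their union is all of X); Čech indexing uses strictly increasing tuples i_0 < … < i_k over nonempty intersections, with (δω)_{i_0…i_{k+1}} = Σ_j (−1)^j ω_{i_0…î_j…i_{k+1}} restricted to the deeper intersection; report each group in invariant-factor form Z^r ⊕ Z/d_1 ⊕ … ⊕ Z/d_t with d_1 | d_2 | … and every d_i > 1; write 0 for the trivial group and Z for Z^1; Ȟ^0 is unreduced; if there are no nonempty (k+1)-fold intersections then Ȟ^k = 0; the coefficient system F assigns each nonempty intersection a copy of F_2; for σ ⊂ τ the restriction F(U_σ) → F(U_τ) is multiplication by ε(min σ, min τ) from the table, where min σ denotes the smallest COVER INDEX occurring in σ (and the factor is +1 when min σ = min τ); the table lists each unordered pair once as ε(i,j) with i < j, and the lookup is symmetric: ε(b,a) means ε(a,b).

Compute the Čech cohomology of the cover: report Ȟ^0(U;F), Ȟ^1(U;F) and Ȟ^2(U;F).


Ȟ^0 ≅ Z/2,  Ȟ^1 ≅ Z/2 ⊕ Z/2,  Ȟ^2 ≅ 0

cover nerve:
  U12={p1,p8} U14={p9} U15={p2} U16={p5} U23={p3} U34={p7} U56={p4}
C dims 6,7; δ0: rk_F2 5
Ȟ^0: (6−5)−0=1 ⇒ Z/2
Ȟ^1: (7−0)−5=2 ⇒ Z/2 ⊕ Z/2
Ȟ^2: (0−0)−0=0 ⇒ 0


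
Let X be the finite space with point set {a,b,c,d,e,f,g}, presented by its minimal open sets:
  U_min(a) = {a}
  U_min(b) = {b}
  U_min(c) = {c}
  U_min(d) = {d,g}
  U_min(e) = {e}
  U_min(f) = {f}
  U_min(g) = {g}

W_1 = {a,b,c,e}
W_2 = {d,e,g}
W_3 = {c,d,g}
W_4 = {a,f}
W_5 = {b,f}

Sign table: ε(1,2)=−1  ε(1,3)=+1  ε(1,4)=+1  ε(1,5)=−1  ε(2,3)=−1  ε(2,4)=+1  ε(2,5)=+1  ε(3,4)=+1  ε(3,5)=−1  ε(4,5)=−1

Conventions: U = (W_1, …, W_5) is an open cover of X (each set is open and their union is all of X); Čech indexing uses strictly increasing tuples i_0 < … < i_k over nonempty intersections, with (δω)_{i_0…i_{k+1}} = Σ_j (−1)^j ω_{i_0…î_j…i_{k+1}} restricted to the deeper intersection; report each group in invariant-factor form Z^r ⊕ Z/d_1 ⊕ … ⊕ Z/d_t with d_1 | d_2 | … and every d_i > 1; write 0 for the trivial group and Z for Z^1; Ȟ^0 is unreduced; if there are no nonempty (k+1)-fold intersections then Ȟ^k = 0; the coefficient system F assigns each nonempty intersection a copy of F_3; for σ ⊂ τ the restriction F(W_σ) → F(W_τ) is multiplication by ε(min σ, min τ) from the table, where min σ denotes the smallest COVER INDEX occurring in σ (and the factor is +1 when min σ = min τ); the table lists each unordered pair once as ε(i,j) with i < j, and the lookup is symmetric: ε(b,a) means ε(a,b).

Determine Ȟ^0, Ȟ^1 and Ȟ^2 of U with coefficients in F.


Ȟ^0(U;F) ≅ Z/3, Ȟ^1(U;F) ≅ Z/3 ⊕ Z/3 and Ȟ^2(U;F) ≅ 0

cover nerve:
  W12={e} W13={c} W14={a} W15={b} W23={d,g} W45={f}
C dims 5,6; δ0: rk_F3 4
Ȟ^0: (5−4)−0=1 ⇒ Z/3
Ȟ^1: (6−0)−4=2 ⇒ Z/3 ⊕ Z/3
Ȟ^2: (0−0)−0=0 ⇒ 0


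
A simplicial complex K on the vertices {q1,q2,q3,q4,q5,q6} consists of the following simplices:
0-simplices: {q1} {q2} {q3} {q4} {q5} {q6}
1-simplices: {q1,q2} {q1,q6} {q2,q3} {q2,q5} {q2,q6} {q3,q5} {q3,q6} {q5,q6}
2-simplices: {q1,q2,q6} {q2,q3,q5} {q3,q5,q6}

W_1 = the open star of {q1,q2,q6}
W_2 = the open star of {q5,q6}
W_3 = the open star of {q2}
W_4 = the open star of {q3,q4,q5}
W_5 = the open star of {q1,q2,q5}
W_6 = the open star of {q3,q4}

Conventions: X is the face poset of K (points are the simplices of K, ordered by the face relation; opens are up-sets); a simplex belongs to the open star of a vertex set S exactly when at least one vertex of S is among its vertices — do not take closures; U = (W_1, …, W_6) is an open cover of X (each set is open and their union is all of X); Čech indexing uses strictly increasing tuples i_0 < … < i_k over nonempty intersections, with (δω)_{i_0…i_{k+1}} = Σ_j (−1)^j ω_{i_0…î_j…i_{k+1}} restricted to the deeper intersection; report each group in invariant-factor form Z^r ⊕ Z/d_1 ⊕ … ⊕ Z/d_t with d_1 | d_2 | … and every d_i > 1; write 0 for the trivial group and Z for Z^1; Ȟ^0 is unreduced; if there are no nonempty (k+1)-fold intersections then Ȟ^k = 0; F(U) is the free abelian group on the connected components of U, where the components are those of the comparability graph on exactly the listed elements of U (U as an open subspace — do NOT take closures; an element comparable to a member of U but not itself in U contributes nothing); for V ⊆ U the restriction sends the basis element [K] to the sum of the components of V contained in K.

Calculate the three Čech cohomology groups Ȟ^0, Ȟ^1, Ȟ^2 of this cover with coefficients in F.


nerve of the cover:
  W1={{q1},{q2},{q6},{q1,q2},{q1,q6},{q2,q3},{q2,q5},{q2,q6},{q3,q6},{q5,q6},{q1,q2,q6},{q2,q3,q5},{q3,q5,q6}} W2={{q5},{q6},{q1,q6},{q2,q5},{q2,q6},{q3,q5},{q3,q6},{q5,q6},{q1,q2,q6},{q2,q3,q5},{q3,q5,q6}} W3={{q2},{q1,q2},{q2,q3},{q2,q5},{q2,q6},{q1,q2,q6},{q2,q3,q5}} W4={{q3},{q4},{q5},{q2,q3},{q2,q5},{q3,q5},{q3,q6},{q5,q6},{q2,q3,q5},{q3,q5,q6}} W5={{q1},{q2},{q5},{q1,q2},{q1,q6},{q2,q3},{q2,q5},{q2,q6},{q3,q5},{q5,q6},{q1,q2,q6},{q2,q3,q5},{q3,q5,q6}} W6={{q3},{q4},{q2,q3},{q3,q5},{q3,q6},{q2,q3,q5},{q3,q5,q6}}
  W12={{q6},{q1,q6},{q2,q5},{q2,q6},{q3,q6},{q5,q6},{q1,q2,q6},{q2,q3,q5},{q3,q5,q6}} W13={{q2},{q1,q2},{q2,q3},{q2,q5},{q2,q6},{q1,q2,q6},{q2,q3,q5}} W14={{q2,q3},{q2,q5},{q3,q6},{q5,q6},{q2,q3,q5},{q3,q5,q6}} W15={{q1},{q2},{q1,q2},{q1,q6},{q2,q3},{q2,q5},{q2,q6},{q5,q6},{q1,q2,q6},{q2,q3,q5},{q3,q5,q6}} W16={{q2,q3},{q3,q6},{q2,q3,q5},{q3,q5,q6}} W23={{q2,q5},{q2,q6},{q1,q2,q6},{q2,q3,q5}} W24={{q5},{q2,q5},{q3,q5},{q3,q6},{q5,q6},{q2,q3,q5},{q3,q5,q6}} W25={{q5},{q1,q6},{q2,q5},{q2,q6},{q3,q5},{q5,q6},{q1,q2,q6},{q2,q3,q5},{q3,q5,q6}} W26={{q3,q5},{q3,q6},{q2,q3,q5},{q3,q5,q6}} W34={{q2,q3},{q2,q5},{q2,q3,q5}} W35={{q2},{q1,q2},{q2,q3},{q2,q5},{q2,q6},{q1,q2,q6},{q2,q3,q5}} W36={{q2,q3},{q2,q3,q5}} W45={{q5},{q2,q3},{q2,q5},{q3,q5},{q5,q6},{q2,q3,q5},{q3,q5,q6}} W46={{q3},{q4},{q2,q3},{q3,q5},{q3,q6},{q2,q3,q5},{q3,q5,q6}} W56={{q2,q3},{q3,q5},{q2,q3,q5},{q3,q5,q6}}
  W123={{q2,q5},{q2,q6},{q1,q2,q6},{q2,q3,q5}} W124={{q2,q5},{q3,q6},{q5,q6},{q2,q3,q5},{q3,q5,q6}} W125={{q1,q6},{q2,q5},{q2,q6},{q5,q6},{q1,q2,q6},{q2,q3,q5},{q3,q5,q6}} W126={{q3,q6},{q2,q3,q5},{q3,q5,q6}} W134={{q2,q3},{q2,q5},{q2,q3,q5}} W135={{q2},{q1,q2},{q2,q3},{q2,q5},{q2,q6},{q1,q2,q6},{q2,q3,q5}} W136={{q2,q3},{q2,q3,q5}} W145={{q2,q3},{q2,q5},{q5,q6},{q2,q3,q5},{q3,q5,q6}} W146={{q2,q3},{q3,q6},{q2,q3,q5},{q3,q5,q6}} W156={{q2,q3},{q2,q3,q5},{q3,q5,q6}} W234={{q2,q5},{q2,q3,q5}} W235={{q2,q5},{q2,q6},{q1,q2,q6},{q2,q3,q5}} W236={{q2,q3,q5}} W245={{q5},{q2,q5},{q3,q5},{q5,q6},{q2,q3,q5},{q3,q5,q6}} W246={{q3,q5},{q3,q6},{q2,q3,q5},{q3,q5,q6}} W256={{q3,q5},{q2,q3,q5},{q3,q5,q6}} W345={{q2,q3},{q2,q5},{q2,q3,q5}} W346={{q2,q3},{q2,q3,q5}} W356={{q2,q3},{q2,q3,q5}} W456={{q2,q3},{q3,q5},{q2,q3,q5},{q3,q5,q6}}
  W1234={{q2,q5},{q2,q3,q5}} W1235={{q2,q5},{q2,q6},{q1,q2,q6},{q2,q3,q5}} W1236={{q2,q3,q5}} W1245={{q2,q5},{q5,q6},{q2,q3,q5},{q3,q5,q6}} W1246={{q3,q6},{q2,q3,q5},{q3,q5,q6}} W1256={{q2,q3,q5},{q3,q5,q6}} W1345={{q2,q3},{q2,q5},{q2,q3,q5}} W1346={{q2,q3},{q2,q3,q5}} W1356={{q2,q3},{q2,q3,q5}} W1456={{q2,q3},{q2,q3,q5},{q3,q5,q6}} W2345={{q2,q5},{q2,q3,q5}} W2346={{q2,q3,q5}} W2356={{q2,q3,q5}} W2456={{q3,q5},{q2,q3,q5},{q3,q5,q6}} W3456={{q2,q3},{q2,q3,q5}}
  W12345={{q2,q5},{q2,q3,q5}} W12346={{q2,q3,q5}} W12356={{q2,q3,q5}} W12456={{q2,q3,q5},{q3,q5,q6}} W13456={{q2,q3},{q2,q3,q5}} W23456={{q2,q3,q5}}
  W123456={{q2,q3,q5}}
components per intersection:
  W1: {{q1},{q2},{q6},{q1,q2},{q1,q6},{q2,q3},{q2,q5},{q2,q6},{q3,q6},{q5,q6},{q1,q2,q6},{q2,q3,q5},{q3,q5,q6}}
  W2: {{q5},{q6},{q1,q6},{q2,q5},{q2,q6},{q3,q5},{q3,q6},{q5,q6},{q1,q2,q6},{q2,q3,q5},{q3,q5,q6}}
  W3: {{q2},{q1,q2},{q2,q3},{q2,q5},{q2,q6},{q1,q2,q6},{q2,q3,q5}}
  W4: {{q3},{q5},{q2,q3},{q2,q5},{q3,q5},{q3,q6},{q5,q6},{q2,q3,q5},{q3,q5,q6}} {{q4}}
  W5: {{q1},{q2},{q5},{q1,q2},{q1,q6},{q2,q3},{q2,q5},{q2,q6},{q3,q5},{q5,q6},{q1,q2,q6},{q2,q3,q5},{q3,q5,q6}}
  W6: {{q3},{q2,q3},{q3,q5},{q3,q6},{q2,q3,q5},{q3,q5,q6}} {{q4}}
  W12: {{q6},{q1,q6},{q2,q6},{q3,q6},{q5,q6},{q1,q2,q6},{q3,q5,q6}} {{q2,q5},{q2,q3,q5}}
  W13: {{q2},{q1,q2},{q2,q3},{q2,q5},{q2,q6},{q1,q2,q6},{q2,q3,q5}}
  W14: {{q2,q3},{q2,q5},{q2,q3,q5}} {{q3,q6},{q5,q6},{q3,q5,q6}}
  W15: {{q1},{q2},{q1,q2},{q1,q6},{q2,q3},{q2,q5},{q2,q6},{q1,q2,q6},{q2,q3,q5}} {{q5,q6},{q3,q5,q6}}
  W16: {{q2,q3},{q2,q3,q5}} {{q3,q6},{q3,q5,q6}}
  W23: {{q2,q5},{q2,q3,q5}} {{q2,q6},{q1,q2,q6}}
  W24: {{q5},{q2,q5},{q3,q5},{q3,q6},{q5,q6},{q2,q3,q5},{q3,q5,q6}}
  W25: {{q5},{q2,q5},{q3,q5},{q5,q6},{q2,q3,q5},{q3,q5,q6}} {{q1,q6},{q2,q6},{q1,q2,q6}}
  W26: {{q3,q5},{q3,q6},{q2,q3,q5},{q3,q5,q6}}
  W34: {{q2,q3},{q2,q5},{q2,q3,q5}}
  W35: {{q2},{q1,q2},{q2,q3},{q2,q5},{q2,q6},{q1,q2,q6},{q2,q3,q5}}
  W36: {{q2,q3},{q2,q3,q5}}
  W45: {{q5},{q2,q3},{q2,q5},{q3,q5},{q5,q6},{q2,q3,q5},{q3,q5,q6}}
  W46: {{q3},{q2,q3},{q3,q5},{q3,q6},{q2,q3,q5},{q3,q5,q6}} {{q4}}
  W56: {{q2,q3},{q3,q5},{q2,q3,q5},{q3,q5,q6}}
  W123: {{q2,q5},{q2,q3,q5}} {{q2,q6},{q1,q2,q6}}
  W124: {{q2,q5},{q2,q3,q5}} {{q3,q6},{q5,q6},{q3,q5,q6}}
  W125: {{q1,q6},{q2,q6},{q1,q2,q6}} {{q2,q5},{q2,q3,q5}} {{q5,q6},{q3,q5,q6}}
  W126: {{q3,q6},{q3,q5,q6}} {{q2,q3,q5}}
  W134: {{q2,q3},{q2,q5},{q2,q3,q5}}
  W135: {{q2},{q1,q2},{q2,q3},{q2,q5},{q2,q6},{q1,q2,q6},{q2,q3,q5}}
  W136: {{q2,q3},{q2,q3,q5}}
  W145: {{q2,q3},{q2,q5},{q2,q3,q5}} {{q5,q6},{q3,q5,q6}}
  W146: {{q2,q3},{q2,q3,q5}} {{q3,q6},{q3,q5,q6}}
  W156: {{q2,q3},{q2,q3,q5}} {{q3,q5,q6}}
  W234: {{q2,q5},{q2,q3,q5}}
  W235: {{q2,q5},{q2,q3,q5}} {{q2,q6},{q1,q2,q6}}
  W236: {{q2,q3,q5}}
  W245: {{q5},{q2,q5},{q3,q5},{q5,q6},{q2,q3,q5},{q3,q5,q6}}
  W246: {{q3,q5},{q3,q6},{q2,q3,q5},{q3,q5,q6}}
  W256: {{q3,q5},{q2,q3,q5},{q3,q5,q6}}
  W345: {{q2,q3},{q2,q5},{q2,q3,q5}}
  W346: {{q2,q3},{q2,q3,q5}}
  W356: {{q2,q3},{q2,q3,q5}}
  W456: {{q2,q3},{q3,q5},{q2,q3,q5},{q3,q5,q6}}
  W1234: {{q2,q5},{q2,q3,q5}}
  W1235: {{q2,q5},{q2,q3,q5}} {{q2,q6},{q1,q2,q6}}
  W1236: {{q2,q3,q5}}
  W1245: {{q2,q5},{q2,q3,q5}} {{q5,q6},{q3,q5,q6}}
  W1246: {{q3,q6},{q3,q5,q6}} {{q2,q3,q5}}
  W1256: {{q2,q3,q5}} {{q3,q5,q6}}
  W1345: {{q2,q3},{q2,q5},{q2,q3,q5}}
  W1346: {{q2,q3},{q2,q3,q5}}
  W1356: {{q2,q3},{q2,q3,q5}}
  W1456: {{q2,q3},{q2,q3,q5}} {{q3,q5,q6}}
  W2345: {{q2,q5},{q2,q3,q5}}
  W2346: {{q2,q3,q5}}
  W2356: {{q2,q3,q5}}
  W2456: {{q3,q5},{q2,q3,q5},{q3,q5,q6}}
  W3456: {{q2,q3},{q2,q3,q5}}
  W12345: {{q2,q5},{q2,q3,q5}}
  W12346: {{q2,q3,q5}}
  W12356: {{q2,q3,q5}}
  W12456: {{q2,q3,q5}} {{q3,q5,q6}}
  W13456: {{q2,q3},{q2,q3,q5}}
  W23456: {{q2,q3,q5}}
  W123456: {{q2,q3,q5}}
C dims 8,22,29,20; δ0: rk 6, SNF 1^6; δ1: rk 15, SNF 1^15; δ2: rk 14, SNF 1^14
Ȟ^0 = (8 − 6) − 0 = 2, so Ȟ^0 ≅ Z^2
Ȟ^1 = (22 − 15) − 6 = 1, so Ȟ^1 ≅ Z
Ȟ^2 = (29 − 14) − 15 = 0, so Ȟ^2 ≅ 0

Ȟ^0(U;F) ≅ Z^2,  Ȟ^1(U;F) ≅ Z,  Ȟ^2(U;F) ≅ 0


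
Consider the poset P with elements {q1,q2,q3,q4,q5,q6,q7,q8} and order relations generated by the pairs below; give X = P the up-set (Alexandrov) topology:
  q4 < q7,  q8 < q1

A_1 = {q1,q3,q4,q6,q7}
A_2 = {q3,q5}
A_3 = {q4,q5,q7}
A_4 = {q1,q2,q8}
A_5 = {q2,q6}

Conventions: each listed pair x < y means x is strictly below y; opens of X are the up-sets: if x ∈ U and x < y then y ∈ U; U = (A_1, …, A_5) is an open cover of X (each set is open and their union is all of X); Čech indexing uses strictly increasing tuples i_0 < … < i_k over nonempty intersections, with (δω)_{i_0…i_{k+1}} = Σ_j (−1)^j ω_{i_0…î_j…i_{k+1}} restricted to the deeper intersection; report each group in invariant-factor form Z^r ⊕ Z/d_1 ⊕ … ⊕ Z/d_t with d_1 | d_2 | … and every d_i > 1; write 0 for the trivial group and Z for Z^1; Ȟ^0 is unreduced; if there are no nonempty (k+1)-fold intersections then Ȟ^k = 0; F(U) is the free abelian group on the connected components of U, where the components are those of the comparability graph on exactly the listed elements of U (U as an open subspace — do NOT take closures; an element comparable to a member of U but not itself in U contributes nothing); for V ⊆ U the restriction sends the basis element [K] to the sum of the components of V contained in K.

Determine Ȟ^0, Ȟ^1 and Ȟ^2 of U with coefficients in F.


nerve simplices:
  A12={q3} A13={q4,q7} A14={q1} A15={q6} A23={q5} A45={q2}
components per intersection:
  A1: {q1} {q3} {q4,q7} {q6}
  A2: {q3} {q5}
  A3: {q4,q7} {q5}
  A4: {q1,q8} {q2}
  A5: {q2} {q6}
  A12: {q3}
  A13: {q4,q7}
  A14: {q1}
  A15: {q6}
  A23: {q5}
  A45: {q2}
C dims 12,6; δ0: rk 6, SNF 1^6
degree 0: 12−6−0 = 6 → Ȟ^0 ≅ Z^6
degree 1: 6−0−6 = 0 → Ȟ^1 ≅ 0
degree 2: 0−0−0 = 0 → Ȟ^2 ≅ 0

Ȟ^0(U;F) ≅ Z^6,  Ȟ^1(U;F) ≅ 0,  Ȟ^2(U;F) ≅ 0


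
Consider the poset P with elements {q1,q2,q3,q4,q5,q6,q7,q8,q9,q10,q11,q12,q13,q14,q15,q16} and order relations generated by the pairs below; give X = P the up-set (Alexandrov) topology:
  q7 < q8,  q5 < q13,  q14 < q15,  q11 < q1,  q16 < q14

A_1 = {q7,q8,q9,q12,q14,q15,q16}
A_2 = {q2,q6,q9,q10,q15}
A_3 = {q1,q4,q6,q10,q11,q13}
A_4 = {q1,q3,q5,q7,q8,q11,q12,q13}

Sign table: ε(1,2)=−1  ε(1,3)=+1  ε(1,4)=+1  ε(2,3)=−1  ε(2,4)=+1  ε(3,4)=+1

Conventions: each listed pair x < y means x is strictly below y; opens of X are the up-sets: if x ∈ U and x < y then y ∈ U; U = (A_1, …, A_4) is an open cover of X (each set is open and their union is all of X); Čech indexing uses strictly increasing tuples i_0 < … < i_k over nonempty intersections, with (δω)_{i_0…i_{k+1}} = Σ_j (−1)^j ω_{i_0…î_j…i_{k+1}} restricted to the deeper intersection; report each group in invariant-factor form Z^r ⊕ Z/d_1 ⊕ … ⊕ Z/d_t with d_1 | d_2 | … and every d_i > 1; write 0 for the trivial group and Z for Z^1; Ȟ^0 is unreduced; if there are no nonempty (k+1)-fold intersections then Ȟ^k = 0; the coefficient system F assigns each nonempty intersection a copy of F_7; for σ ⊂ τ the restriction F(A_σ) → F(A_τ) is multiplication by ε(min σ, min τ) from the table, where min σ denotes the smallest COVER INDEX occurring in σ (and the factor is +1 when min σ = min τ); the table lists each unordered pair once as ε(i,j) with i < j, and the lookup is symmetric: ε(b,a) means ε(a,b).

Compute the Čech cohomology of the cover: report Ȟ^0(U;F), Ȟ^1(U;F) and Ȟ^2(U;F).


Ȟ^0 = Z/7, Ȟ^1 = Z/7, Ȟ^2 = 0

cover nerve:
  A12={q9,q15} A14={q7,q8,q12} A23={q6,q10} A34={q1,q11,q13}
C dims 4,4; δ0: rk_F7 3
Ȟ^0: (4−3)−0=1 ⇒ Z/7
Ȟ^1: (4−0)−3=1 ⇒ Z/7
Ȟ^2: (0−0)−0=0 ⇒ 0


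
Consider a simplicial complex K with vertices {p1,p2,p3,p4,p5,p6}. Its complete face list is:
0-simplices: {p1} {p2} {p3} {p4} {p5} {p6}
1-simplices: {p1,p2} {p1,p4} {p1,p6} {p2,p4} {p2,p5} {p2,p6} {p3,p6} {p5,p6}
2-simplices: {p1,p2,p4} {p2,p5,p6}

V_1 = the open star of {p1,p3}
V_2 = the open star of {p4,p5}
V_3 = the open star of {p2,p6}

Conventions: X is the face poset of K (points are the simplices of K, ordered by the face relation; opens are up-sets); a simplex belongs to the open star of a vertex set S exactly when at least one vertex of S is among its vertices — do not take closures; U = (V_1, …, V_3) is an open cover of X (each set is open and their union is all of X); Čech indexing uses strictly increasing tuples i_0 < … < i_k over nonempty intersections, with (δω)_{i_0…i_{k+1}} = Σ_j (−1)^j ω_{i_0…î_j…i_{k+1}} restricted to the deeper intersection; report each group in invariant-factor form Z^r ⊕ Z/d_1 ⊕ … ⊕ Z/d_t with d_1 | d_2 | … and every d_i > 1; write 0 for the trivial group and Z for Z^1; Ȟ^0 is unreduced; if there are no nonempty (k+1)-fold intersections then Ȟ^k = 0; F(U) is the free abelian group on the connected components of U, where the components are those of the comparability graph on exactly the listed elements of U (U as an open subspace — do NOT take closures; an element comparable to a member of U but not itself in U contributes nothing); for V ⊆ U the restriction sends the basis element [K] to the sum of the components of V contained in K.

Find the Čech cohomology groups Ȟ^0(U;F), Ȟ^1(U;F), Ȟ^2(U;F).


intersection data:
  V1={{p1},{p3},{p1,p2},{p1,p4},{p1,p6},{p3,p6},{p1,p2,p4}} V2={{p4},{p5},{p1,p4},{p2,p4},{p2,p5},{p5,p6},{p1,p2,p4},{p2,p5,p6}} V3={{p2},{p6},{p1,p2},{p1,p6},{p2,p4},{p2,p5},{p2,p6},{p3,p6},{p5,p6},{p1,p2,p4},{p2,p5,p6}}
  V12={{p1,p4},{p1,p2,p4}} V13={{p1,p2},{p1,p6},{p3,p6},{p1,p2,p4}} V23={{p2,p4},{p2,p5},{p5,p6},{p1,p2,p4},{p2,p5,p6}}
  V123={{p1,p2,p4}}
components per intersection:
  V1: {{p1},{p1,p2},{p1,p4},{p1,p6},{p1,p2,p4}} {{p3},{p3,p6}}
  V2: {{p4},{p1,p4},{p2,p4},{p1,p2,p4}} {{p5},{p2,p5},{p5,p6},{p2,p5,p6}}
  V3: {{p2},{p6},{p1,p2},{p1,p6},{p2,p4},{p2,p5},{p2,p6},{p3,p6},{p5,p6},{p1,p2,p4},{p2,p5,p6}}
  V12: {{p1,p4},{p1,p2,p4}}
  V13: {{p1,p2},{p1,p2,p4}} {{p1,p6}} {{p3,p6}}
  V23: {{p2,p4},{p1,p2,p4}} {{p2,p5},{p5,p6},{p2,p5,p6}}
  V123: {{p1,p2,p4}}
C dims 5,6,1; δ0: rk 4, SNF 1^4; δ1: rk 1, SNF 1^1
Ȟ^0 = (5 − 4) − 0 = 1, so Ȟ^0 ≅ Z
Ȟ^1 = (6 − 1) − 4 = 1, so Ȟ^1 ≅ Z
Ȟ^2 = (1 − 0) − 1 = 0, so Ȟ^2 ≅ 0

Ȟ^0(U;F) ≅ Z, Ȟ^1(U;F) ≅ Z and Ȟ^2(U;F) ≅ 0


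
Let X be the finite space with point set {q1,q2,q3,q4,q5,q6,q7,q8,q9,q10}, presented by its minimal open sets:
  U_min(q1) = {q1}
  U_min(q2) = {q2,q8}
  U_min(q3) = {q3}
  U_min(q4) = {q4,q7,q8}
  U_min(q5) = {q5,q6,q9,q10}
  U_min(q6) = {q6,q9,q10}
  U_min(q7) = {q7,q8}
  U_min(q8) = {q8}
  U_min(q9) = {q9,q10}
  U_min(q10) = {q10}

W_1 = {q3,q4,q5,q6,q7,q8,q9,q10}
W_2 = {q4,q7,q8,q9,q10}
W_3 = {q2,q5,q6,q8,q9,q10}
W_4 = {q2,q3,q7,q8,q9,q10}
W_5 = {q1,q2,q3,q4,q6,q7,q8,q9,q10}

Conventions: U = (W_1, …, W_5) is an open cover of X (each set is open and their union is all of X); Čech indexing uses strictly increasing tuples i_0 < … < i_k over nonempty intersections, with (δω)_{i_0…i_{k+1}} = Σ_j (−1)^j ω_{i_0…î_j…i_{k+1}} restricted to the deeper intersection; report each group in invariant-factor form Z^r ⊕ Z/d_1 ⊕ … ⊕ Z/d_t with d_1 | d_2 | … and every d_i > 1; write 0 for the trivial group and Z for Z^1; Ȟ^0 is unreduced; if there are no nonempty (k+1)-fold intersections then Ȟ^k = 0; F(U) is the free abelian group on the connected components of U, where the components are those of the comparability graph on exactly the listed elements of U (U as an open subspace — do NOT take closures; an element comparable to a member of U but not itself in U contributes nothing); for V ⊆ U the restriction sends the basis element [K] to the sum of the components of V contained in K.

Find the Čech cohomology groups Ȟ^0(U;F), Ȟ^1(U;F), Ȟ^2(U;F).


Ȟ^0 = Z^4, Ȟ^1 = 0 and Ȟ^2 = 0

nonempty overlaps:
  W12={q4,q7,q8,q9,q10} W13={q5,q6,q8,q9,q10} W14={q3,q7,q8,q9,q10} W15={q3,q4,q6,q7,q8,q9,q10} W23={q8,q9,q10} W24={q7,q8,q9,q10} W25={q4,q7,q8,q9,q10} W34={q2,q8,q9,q10} W35={q2,q6,q8,q9,q10} W45={q2,q3,q7,q8,q9,q10}
  W123={q8,q9,q10} W124={q7,q8,q9,q10} W125={q4,q7,q8,q9,q10} W134={q8,q9,q10} W135={q6,q8,q9,q10} W145={q3,q7,q8,q9,q10} W234={q8,q9,q10} W235={q8,q9,q10} W245={q7,q8,q9,q10} W345={q2,q8,q9,q10}
  W1234={q8,q9,q10} W1235={q8,q9,q10} W1245={q7,q8,q9,q10} W1345={q8,q9,q10} W2345={q8,q9,q10}
  W12345={q8,q9,q10}
components per intersection:
  W1: {q3} {q4,q7,q8} {q5,q6,q9,q10}
  W2: {q4,q7,q8} {q9,q10}
  W3: {q2,q8} {q5,q6,q9,q10}
  W4: {q2,q7,q8} {q3} {q9,q10}
  W5: {q1} {q2,q4,q7,q8} {q3} {q6,q9,q10}
  W12: {q4,q7,q8} {q9,q10}
  W13: {q5,q6,q9,q10} {q8}
  W14: {q3} {q7,q8} {q9,q10}
  W15: {q3} {q4,q7,q8} {q6,q9,q10}
  W23: {q8} {q9,q10}
  W24: {q7,q8} {q9,q10}
  W25: {q4,q7,q8} {q9,q10}
  W34: {q2,q8} {q9,q10}
  W35: {q2,q8} {q6,q9,q10}
  W45: {q2,q7,q8} {q3} {q9,q10}
  W123: {q8} {q9,q10}
  W124: {q7,q8} {q9,q10}
  W125: {q4,q7,q8} {q9,q10}
  W134: {q8} {q9,q10}
  W135: {q6,q9,q10} {q8}
  W145: {q3} {q7,q8} {q9,q10}
  W234: {q8} {q9,q10}
  W235: {q8} {q9,q10}
  W245: {q7,q8} {q9,q10}
  W345: {q2,q8} {q9,q10}
  W1234: {q8} {q9,q10}
  W1235: {q8} {q9,q10}
  W1245: {q7,q8} {q9,q10}
  W1345: {q8} {q9,q10}
  W2345: {q8} {q9,q10}
  W12345: {q8} {q9,q10}
C dims 14,23,21,10; δ0: rk 10, SNF 1^10; δ1: rk 13, SNF 1^13; δ2: rk 8, SNF 1^8
degree 0: 14−10−0 = 4 → Ȟ^0 ≅ Z^4
degree 1: 23−13−10 = 0 → Ȟ^1 ≅ 0
degree 2: 21−8−13 = 0 → Ȟ^2 ≅ 0


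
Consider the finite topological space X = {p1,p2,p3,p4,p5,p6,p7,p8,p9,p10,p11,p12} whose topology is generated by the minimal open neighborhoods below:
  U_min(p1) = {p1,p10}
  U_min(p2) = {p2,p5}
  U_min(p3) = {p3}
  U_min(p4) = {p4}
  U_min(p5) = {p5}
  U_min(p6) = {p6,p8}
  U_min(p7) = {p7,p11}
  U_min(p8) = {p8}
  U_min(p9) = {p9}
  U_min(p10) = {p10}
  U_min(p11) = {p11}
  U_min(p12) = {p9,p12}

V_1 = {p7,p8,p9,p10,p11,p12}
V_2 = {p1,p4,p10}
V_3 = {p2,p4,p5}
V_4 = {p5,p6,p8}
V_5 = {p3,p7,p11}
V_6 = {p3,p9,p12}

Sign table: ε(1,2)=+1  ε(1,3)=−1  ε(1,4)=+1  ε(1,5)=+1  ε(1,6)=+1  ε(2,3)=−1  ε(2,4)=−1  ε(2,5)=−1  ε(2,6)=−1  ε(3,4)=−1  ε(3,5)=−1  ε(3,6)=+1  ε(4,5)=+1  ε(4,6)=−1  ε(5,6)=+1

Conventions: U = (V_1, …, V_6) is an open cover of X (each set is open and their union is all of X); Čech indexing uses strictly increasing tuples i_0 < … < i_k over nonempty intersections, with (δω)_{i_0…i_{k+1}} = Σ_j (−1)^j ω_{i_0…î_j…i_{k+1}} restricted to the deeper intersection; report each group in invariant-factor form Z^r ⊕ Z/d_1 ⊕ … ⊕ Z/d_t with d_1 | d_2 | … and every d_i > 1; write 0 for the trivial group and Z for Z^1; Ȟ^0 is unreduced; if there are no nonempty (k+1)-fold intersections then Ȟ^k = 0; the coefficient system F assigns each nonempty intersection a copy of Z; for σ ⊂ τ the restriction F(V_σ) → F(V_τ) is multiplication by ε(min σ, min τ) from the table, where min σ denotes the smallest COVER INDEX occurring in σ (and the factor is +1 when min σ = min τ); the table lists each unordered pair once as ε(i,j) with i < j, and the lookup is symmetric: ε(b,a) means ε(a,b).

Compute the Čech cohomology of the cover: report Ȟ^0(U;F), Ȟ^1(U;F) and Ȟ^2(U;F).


nonempty overlaps:
  V12={p10} V14={p8} V15={p7,p11} V16={p9,p12} V23={p4} V34={p5} V56={p3}
C dims 6,7; δ0: rk 5, SNF 1^5
degree 0: 6−5−0 = 1 → Ȟ^0 ≅ Z
degree 1: 7−0−5 = 2 → Ȟ^1 ≅ Z^2
degree 2: 0−0−0 = 0 → Ȟ^2 ≅ 0

Ȟ^0 = Z; Ȟ^1 = Z^2; Ȟ^2 = 0


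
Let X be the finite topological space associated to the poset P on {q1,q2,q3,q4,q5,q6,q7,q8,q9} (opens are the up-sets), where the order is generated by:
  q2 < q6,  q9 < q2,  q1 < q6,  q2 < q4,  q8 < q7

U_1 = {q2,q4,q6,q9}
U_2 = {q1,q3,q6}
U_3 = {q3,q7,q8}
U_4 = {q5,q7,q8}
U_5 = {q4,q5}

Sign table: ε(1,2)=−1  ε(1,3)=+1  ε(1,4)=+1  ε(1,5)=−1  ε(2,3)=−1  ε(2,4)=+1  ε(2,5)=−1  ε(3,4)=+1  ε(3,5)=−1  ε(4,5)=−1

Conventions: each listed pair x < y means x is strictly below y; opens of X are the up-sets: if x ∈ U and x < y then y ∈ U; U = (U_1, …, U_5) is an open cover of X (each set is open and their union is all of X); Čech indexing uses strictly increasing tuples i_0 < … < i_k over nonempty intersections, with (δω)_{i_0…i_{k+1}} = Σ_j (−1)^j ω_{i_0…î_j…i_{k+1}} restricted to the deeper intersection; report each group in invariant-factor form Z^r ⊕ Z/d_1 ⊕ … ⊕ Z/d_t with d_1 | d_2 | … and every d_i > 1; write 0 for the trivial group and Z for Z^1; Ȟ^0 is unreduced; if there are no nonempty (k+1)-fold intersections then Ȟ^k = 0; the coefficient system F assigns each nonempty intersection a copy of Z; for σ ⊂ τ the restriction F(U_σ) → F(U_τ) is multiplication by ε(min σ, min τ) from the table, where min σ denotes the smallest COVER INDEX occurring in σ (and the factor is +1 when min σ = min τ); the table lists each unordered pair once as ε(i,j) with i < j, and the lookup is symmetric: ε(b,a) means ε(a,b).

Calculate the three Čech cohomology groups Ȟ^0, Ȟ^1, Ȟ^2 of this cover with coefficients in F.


Ȟ^0 ≅ Z, Ȟ^1 ≅ Z and Ȟ^2 ≅ 0

nerve of the cover:
  U12={q6} U15={q4} U23={q3} U34={q7,q8} U45={q5}
C dims 5,5; δ0: rk 4, SNF 1^4
Ȟ^0 = (5 − 4) − 0 = 1, so Ȟ^0 ≅ Z
Ȟ^1 = (5 − 0) − 4 = 1, so Ȟ^1 ≅ Z
Ȟ^2 = (0 − 0) − 0 = 0, so Ȟ^2 ≅ 0


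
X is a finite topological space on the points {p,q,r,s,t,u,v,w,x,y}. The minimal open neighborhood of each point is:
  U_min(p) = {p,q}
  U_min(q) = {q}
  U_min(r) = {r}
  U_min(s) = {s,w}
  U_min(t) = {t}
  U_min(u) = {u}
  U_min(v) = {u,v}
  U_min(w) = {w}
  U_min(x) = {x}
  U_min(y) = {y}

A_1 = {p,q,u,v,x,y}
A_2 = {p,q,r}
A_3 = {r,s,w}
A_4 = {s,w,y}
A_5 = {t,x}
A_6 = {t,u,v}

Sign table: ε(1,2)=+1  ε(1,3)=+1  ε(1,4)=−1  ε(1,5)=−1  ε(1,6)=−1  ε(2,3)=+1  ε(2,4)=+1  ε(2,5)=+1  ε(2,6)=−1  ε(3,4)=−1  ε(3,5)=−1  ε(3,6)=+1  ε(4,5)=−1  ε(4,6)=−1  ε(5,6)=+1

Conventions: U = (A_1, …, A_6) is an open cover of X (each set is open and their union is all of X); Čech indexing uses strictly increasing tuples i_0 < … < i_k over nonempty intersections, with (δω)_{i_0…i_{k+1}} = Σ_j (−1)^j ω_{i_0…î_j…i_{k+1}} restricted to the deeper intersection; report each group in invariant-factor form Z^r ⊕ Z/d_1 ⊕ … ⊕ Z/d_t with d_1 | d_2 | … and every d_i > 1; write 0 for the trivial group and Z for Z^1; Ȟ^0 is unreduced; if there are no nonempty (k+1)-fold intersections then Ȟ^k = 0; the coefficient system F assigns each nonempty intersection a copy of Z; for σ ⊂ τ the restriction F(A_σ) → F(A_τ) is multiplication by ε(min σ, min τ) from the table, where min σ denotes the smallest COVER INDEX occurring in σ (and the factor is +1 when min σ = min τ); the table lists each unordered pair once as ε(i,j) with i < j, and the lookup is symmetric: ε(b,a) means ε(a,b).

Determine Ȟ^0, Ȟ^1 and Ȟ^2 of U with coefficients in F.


Ȟ^0 ≅ Z, Ȟ^1 ≅ Z^2 and Ȟ^2 ≅ 0

nerve simplices:
  A12={p,q} A14={y} A15={x} A16={u,v} A23={r} A34={s,w} A56={t}
C dims 6,7; δ0: rk 5, SNF 1^5
degree 0: 6−5−0 = 1 → Ȟ^0 ≅ Z
degree 1: 7−0−5 = 2 → Ȟ^1 ≅ Z^2
degree 2: 0−0−0 = 0 → Ȟ^2 ≅ 0


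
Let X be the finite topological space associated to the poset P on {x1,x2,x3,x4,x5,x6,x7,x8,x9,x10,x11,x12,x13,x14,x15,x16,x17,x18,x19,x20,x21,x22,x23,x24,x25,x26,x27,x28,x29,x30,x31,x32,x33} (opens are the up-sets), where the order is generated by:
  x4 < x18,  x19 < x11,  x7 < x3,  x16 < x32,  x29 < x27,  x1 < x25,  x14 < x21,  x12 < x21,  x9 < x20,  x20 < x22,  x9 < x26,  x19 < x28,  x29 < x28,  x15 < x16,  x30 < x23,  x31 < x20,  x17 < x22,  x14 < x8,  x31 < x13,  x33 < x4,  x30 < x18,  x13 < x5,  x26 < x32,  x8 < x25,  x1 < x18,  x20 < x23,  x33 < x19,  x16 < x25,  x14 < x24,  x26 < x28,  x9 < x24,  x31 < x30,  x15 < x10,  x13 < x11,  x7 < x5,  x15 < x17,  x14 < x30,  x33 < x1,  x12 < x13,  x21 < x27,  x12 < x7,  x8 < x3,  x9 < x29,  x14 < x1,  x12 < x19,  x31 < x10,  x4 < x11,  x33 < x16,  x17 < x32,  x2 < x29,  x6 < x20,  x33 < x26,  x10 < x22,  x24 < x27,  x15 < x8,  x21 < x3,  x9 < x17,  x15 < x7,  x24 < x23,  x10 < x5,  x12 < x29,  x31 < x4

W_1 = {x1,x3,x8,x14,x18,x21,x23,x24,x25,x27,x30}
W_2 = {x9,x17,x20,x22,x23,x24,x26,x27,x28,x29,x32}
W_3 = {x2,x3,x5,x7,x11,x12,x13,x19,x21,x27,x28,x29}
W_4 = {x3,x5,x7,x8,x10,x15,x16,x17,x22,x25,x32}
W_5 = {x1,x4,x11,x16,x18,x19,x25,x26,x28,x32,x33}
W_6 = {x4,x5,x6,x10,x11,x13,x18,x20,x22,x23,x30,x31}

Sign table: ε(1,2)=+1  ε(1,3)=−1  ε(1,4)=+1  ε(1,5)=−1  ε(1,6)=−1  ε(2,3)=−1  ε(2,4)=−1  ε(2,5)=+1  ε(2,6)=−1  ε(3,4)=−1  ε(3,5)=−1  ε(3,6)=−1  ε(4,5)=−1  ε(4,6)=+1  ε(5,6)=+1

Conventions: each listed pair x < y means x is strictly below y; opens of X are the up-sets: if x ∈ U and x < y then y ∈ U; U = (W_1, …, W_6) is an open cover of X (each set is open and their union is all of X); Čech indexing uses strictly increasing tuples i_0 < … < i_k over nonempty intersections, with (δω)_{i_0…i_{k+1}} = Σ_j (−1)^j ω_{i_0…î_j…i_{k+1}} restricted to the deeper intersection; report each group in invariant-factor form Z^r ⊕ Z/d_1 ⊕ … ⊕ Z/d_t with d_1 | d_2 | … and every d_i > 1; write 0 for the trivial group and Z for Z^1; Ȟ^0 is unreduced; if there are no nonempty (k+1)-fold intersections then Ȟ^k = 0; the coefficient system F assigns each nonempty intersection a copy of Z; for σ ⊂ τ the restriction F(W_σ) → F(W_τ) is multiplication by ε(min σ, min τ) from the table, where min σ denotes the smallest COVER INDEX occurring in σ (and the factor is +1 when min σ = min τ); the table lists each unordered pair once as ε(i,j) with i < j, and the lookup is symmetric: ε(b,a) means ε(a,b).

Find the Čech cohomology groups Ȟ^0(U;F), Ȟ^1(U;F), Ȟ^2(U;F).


nonempty intersections:
  W12={x23,x24,x27} W13={x3,x21,x27} W14={x3,x8,x25} W15={x1,x18,x25} W16={x18,x23,x30} W23={x27,x28,x29} W24={x17,x22,x32} W25={x26,x28,x32} W26={x20,x22,x23} W34={x3,x5,x7} W35={x11,x19,x28} W36={x5,x11,x13} W45={x16,x25,x32} W46={x5,x10,x22} W56={x4,x11,x18}
  W123={x27} W126={x23} W134={x3} W145={x25} W156={x18} W235={x28} W245={x32} W246={x22} W346={x5} W356={x11}
C dims 6,15,10; δ0: rk 6, SNF 1^5·2; δ1: rk 9, SNF 1^9
Ȟ^0: (6−6)−0=0 ⇒ 0
Ȟ^1: (15−9)−6=0 plus torsion [2] ⇒ Z/2
Ȟ^2: (10−0)−9=1 ⇒ Z

Ȟ^0(U;F) ≅ 0, Ȟ^1(U;F) ≅ Z/2 and Ȟ^2(U;F) ≅ Z


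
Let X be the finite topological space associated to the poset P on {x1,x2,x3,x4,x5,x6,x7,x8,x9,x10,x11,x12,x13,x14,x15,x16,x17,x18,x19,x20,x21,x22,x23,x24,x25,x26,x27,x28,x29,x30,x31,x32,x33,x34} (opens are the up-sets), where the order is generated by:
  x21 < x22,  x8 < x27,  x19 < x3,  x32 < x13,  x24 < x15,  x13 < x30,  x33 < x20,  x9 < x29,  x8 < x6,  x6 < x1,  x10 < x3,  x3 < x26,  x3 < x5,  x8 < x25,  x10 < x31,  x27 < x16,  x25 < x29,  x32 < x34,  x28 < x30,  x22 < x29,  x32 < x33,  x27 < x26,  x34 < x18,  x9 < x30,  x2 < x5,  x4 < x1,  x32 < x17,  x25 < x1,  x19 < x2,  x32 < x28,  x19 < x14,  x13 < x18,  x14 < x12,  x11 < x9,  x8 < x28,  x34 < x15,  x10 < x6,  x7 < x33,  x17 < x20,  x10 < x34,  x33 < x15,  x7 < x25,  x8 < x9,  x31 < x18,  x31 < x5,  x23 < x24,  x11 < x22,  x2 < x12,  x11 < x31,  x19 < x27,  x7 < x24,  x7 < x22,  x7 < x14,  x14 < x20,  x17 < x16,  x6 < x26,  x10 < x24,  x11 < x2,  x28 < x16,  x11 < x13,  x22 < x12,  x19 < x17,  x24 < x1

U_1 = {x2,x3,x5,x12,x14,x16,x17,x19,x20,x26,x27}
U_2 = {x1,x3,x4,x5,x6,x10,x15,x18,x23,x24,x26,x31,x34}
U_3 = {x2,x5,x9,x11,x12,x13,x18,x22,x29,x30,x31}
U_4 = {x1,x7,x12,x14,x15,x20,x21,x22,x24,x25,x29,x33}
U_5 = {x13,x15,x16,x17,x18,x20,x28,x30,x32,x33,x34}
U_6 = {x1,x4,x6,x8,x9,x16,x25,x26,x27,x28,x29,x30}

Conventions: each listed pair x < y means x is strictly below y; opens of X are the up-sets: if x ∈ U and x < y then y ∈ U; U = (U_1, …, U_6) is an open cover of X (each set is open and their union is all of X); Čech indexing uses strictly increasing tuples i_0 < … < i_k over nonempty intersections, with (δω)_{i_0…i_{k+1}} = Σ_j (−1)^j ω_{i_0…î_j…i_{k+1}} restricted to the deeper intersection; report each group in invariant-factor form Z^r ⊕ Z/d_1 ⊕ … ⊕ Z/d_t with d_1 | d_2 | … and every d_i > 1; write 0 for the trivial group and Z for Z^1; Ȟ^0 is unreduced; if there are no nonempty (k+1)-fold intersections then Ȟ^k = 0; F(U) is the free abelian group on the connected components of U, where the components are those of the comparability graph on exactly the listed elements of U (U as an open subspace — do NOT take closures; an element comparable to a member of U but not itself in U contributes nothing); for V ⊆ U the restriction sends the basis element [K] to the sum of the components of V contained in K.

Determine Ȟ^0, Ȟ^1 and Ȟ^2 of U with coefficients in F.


Ȟ^0 = Z, Ȟ^1 = 0, Ȟ^2 = Z/2

intersection data:
  U12={x3,x5,x26} U13={x2,x5,x12} U14={x12,x14,x20} U15={x16,x17,x20} U16={x16,x26,x27} U23={x5,x18,x31} U24={x1,x15,x24} U25={x15,x18,x34} U26={x1,x4,x6,x26} U34={x12,x22,x29} U35={x13,x18,x30} U36={x9,x29,x30} U45={x15,x20,x33} U46={x1,x25,x29} U56={x16,x28,x30}
  U123={x5} U126={x26} U134={x12} U145={x20} U156={x16} U235={x18} U245={x15} U246={x1} U346={x29} U356={x30}
components per intersection:
  U1: {x2,x3,x5,x12,x14,x16,x17,x19,x20,x26,x27}
  U2: {x1,x3,x4,x5,x6,x10,x15,x18,x23,x24,x26,x31,x34}
  U3: {x2,x5,x9,x11,x12,x13,x18,x22,x29,x30,x31}
  U4: {x1,x7,x12,x14,x15,x20,x21,x22,x24,x25,x29,x33}
  U5: {x13,x15,x16,x17,x18,x20,x28,x30,x32,x33,x34}
  U6: {x1,x4,x6,x8,x9,x16,x25,x26,x27,x28,x29,x30}
  U12: {x3,x5,x26}
  U13: {x2,x5,x12}
  U14: {x12,x14,x20}
  U15: {x16,x17,x20}
  U16: {x16,x26,x27}
  U23: {x5,x18,x31}
  U24: {x1,x15,x24}
  U25: {x15,x18,x34}
  U26: {x1,x4,x6,x26}
  U34: {x12,x22,x29}
  U35: {x13,x18,x30}
  U36: {x9,x29,x30}
  U45: {x15,x20,x33}
  U46: {x1,x25,x29}
  U56: {x16,x28,x30}
  U123: {x5}
  U126: {x26}
  U134: {x12}
  U145: {x20}
  U156: {x16}
  U235: {x18}
  U245: {x15}
  U246: {x1}
  U346: {x29}
  U356: {x30}
C dims 6,15,10; δ0: rk 5, SNF 1^5; δ1: rk 10, SNF 1^9·2
Ȟ^0 = (6 − 5) − 0 = 1, so Ȟ^0 ≅ Z
Ȟ^1 = (15 − 10) − 5 = 0, so Ȟ^1 ≅ 0
Ȟ^2 = (10 − 0) − 10 = 0 plus torsion [2], so Ȟ^2 ≅ Z/2


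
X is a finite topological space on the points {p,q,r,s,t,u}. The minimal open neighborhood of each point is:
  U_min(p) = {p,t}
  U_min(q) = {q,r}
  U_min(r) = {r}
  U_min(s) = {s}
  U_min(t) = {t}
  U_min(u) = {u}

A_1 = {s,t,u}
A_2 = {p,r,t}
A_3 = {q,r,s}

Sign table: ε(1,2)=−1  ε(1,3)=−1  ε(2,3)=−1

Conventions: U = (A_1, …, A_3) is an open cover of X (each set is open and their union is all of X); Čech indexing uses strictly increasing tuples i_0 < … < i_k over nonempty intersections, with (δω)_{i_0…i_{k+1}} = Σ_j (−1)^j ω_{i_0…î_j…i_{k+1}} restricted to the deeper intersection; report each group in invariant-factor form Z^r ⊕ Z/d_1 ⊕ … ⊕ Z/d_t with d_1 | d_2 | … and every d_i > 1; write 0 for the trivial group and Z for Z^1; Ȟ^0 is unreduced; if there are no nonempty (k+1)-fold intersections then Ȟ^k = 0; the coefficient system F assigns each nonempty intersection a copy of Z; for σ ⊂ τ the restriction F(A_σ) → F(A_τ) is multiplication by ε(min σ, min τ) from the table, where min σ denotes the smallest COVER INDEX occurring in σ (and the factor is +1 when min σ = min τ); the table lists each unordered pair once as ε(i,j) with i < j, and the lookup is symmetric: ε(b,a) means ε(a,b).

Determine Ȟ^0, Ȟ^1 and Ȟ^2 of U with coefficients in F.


cover nerve:
  A12={t} A13={s} A23={r}
C dims 3,3; δ0: rk 3, SNF 1^2·2
Ȟ^0: (3−3)−0=0 ⇒ 0
Ȟ^1: (3−0)−3=0 plus torsion [2] ⇒ Z/2
Ȟ^2: (0−0)−0=0 ⇒ 0

Ȟ^0(U;F) ≅ 0,  Ȟ^1(U;F) ≅ Z/2,  Ȟ^2(U;F) ≅ 0


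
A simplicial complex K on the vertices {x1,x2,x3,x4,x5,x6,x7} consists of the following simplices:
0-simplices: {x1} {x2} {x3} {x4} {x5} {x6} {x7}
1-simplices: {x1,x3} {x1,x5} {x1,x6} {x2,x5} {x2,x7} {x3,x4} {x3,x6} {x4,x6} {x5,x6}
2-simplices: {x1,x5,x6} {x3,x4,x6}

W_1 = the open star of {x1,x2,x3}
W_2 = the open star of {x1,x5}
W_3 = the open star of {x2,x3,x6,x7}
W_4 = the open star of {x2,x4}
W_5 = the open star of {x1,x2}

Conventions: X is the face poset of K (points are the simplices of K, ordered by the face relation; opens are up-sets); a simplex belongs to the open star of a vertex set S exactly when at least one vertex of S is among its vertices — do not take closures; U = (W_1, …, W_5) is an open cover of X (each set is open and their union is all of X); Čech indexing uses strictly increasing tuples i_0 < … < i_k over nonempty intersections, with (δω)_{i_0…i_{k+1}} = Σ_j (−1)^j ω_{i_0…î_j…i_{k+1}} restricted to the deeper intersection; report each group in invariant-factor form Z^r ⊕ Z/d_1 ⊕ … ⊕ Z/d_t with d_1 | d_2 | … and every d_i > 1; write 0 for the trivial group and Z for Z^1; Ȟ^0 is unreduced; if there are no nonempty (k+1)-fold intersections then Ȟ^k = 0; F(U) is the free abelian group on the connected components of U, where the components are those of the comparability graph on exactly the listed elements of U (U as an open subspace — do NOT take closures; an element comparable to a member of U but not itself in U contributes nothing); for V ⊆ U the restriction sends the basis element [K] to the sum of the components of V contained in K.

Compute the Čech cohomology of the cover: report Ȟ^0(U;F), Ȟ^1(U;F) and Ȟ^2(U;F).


cover nerve:
  W1={{x1},{x2},{x3},{x1,x3},{x1,x5},{x1,x6},{x2,x5},{x2,x7},{x3,x4},{x3,x6},{x1,x5,x6},{x3,x4,x6}} W2={{x1},{x5},{x1,x3},{x1,x5},{x1,x6},{x2,x5},{x5,x6},{x1,x5,x6}} W3={{x2},{x3},{x6},{x7},{x1,x3},{x1,x6},{x2,x5},{x2,x7},{x3,x4},{x3,x6},{x4,x6},{x5,x6},{x1,x5,x6},{x3,x4,x6}} W4={{x2},{x4},{x2,x5},{x2,x7},{x3,x4},{x4,x6},{x3,x4,x6}} W5={{x1},{x2},{x1,x3},{x1,x5},{x1,x6},{x2,x5},{x2,x7},{x1,x5,x6}}
  W12={{x1},{x1,x3},{x1,x5},{x1,x6},{x2,x5},{x1,x5,x6}} W13={{x2},{x3},{x1,x3},{x1,x6},{x2,x5},{x2,x7},{x3,x4},{x3,x6},{x1,x5,x6},{x3,x4,x6}} W14={{x2},{x2,x5},{x2,x7},{x3,x4},{x3,x4,x6}} W15={{x1},{x2},{x1,x3},{x1,x5},{x1,x6},{x2,x5},{x2,x7},{x1,x5,x6}} W23={{x1,x3},{x1,x6},{x2,x5},{x5,x6},{x1,x5,x6}} W24={{x2,x5}} W25={{x1},{x1,x3},{x1,x5},{x1,x6},{x2,x5},{x1,x5,x6}} W34={{x2},{x2,x5},{x2,x7},{x3,x4},{x4,x6},{x3,x4,x6}} W35={{x2},{x1,x3},{x1,x6},{x2,x5},{x2,x7},{x1,x5,x6}} W45={{x2},{x2,x5},{x2,x7}}
  W123={{x1,x3},{x1,x6},{x2,x5},{x1,x5,x6}} W124={{x2,x5}} W125={{x1},{x1,x3},{x1,x5},{x1,x6},{x2,x5},{x1,x5,x6}} W134={{x2},{x2,x5},{x2,x7},{x3,x4},{x3,x4,x6}} W135={{x2},{x1,x3},{x1,x6},{x2,x5},{x2,x7},{x1,x5,x6}} W145={{x2},{x2,x5},{x2,x7}} W234={{x2,x5}} W235={{x1,x3},{x1,x6},{x2,x5},{x1,x5,x6}} W245={{x2,x5}} W345={{x2},{x2,x5},{x2,x7}}
  W1234={{x2,x5}} W1235={{x1,x3},{x1,x6},{x2,x5},{x1,x5,x6}} W1245={{x2,x5}} W1345={{x2},{x2,x5},{x2,x7}} W2345={{x2,x5}}
  W12345={{x2,x5}}
components per intersection:
  W1: {{x1},{x3},{x1,x3},{x1,x5},{x1,x6},{x3,x4},{x3,x6},{x1,x5,x6},{x3,x4,x6}} {{x2},{x2,x5},{x2,x7}}
  W2: {{x1},{x5},{x1,x3},{x1,x5},{x1,x6},{x2,x5},{x5,x6},{x1,x5,x6}}
  W3: {{x2},{x7},{x2,x5},{x2,x7}} {{x3},{x6},{x1,x3},{x1,x6},{x3,x4},{x3,x6},{x4,x6},{x5,x6},{x1,x5,x6},{x3,x4,x6}}
  W4: {{x2},{x2,x5},{x2,x7}} {{x4},{x3,x4},{x4,x6},{x3,x4,x6}}
  W5: {{x1},{x1,x3},{x1,x5},{x1,x6},{x1,x5,x6}} {{x2},{x2,x5},{x2,x7}}
  W12: {{x1},{x1,x3},{x1,x5},{x1,x6},{x1,x5,x6}} {{x2,x5}}
  W13: {{x2},{x2,x5},{x2,x7}} {{x3},{x1,x3},{x3,x4},{x3,x6},{x3,x4,x6}} {{x1,x6},{x1,x5,x6}}
  W14: {{x2},{x2,x5},{x2,x7}} {{x3,x4},{x3,x4,x6}}
  W15: {{x1},{x1,x3},{x1,x5},{x1,x6},{x1,x5,x6}} {{x2},{x2,x5},{x2,x7}}
  W23: {{x1,x3}} {{x1,x6},{x5,x6},{x1,x5,x6}} {{x2,x5}}
  W24: {{x2,x5}}
  W25: {{x1},{x1,x3},{x1,x5},{x1,x6},{x1,x5,x6}} {{x2,x5}}
  W34: {{x2},{x2,x5},{x2,x7}} {{x3,x4},{x4,x6},{x3,x4,x6}}
  W35: {{x2},{x2,x5},{x2,x7}} {{x1,x3}} {{x1,x6},{x1,x5,x6}}
  W45: {{x2},{x2,x5},{x2,x7}}
  W123: {{x1,x3}} {{x1,x6},{x1,x5,x6}} {{x2,x5}}
  W124: {{x2,x5}}
  W125: {{x1},{x1,x3},{x1,x5},{x1,x6},{x1,x5,x6}} {{x2,x5}}
  W134: {{x2},{x2,x5},{x2,x7}} {{x3,x4},{x3,x4,x6}}
  W135: {{x2},{x2,x5},{x2,x7}} {{x1,x3}} {{x1,x6},{x1,x5,x6}}
  W145: {{x2},{x2,x5},{x2,x7}}
  W234: {{x2,x5}}
  W235: {{x1,x3}} {{x1,x6},{x1,x5,x6}} {{x2,x5}}
  W245: {{x2,x5}}
  W345: {{x2},{x2,x5},{x2,x7}}
  W1234: {{x2,x5}}
  W1235: {{x1,x3}} {{x1,x6},{x1,x5,x6}} {{x2,x5}}
  W1245: {{x2,x5}}
  W1345: {{x2},{x2,x5},{x2,x7}}
  W2345: {{x2,x5}}
  W12345: {{x2,x5}}
C dims 9,21,18,7; δ0: rk 8, SNF 1^8; δ1: rk 12, SNF 1^12; δ2: rk 6, SNF 1^6
Ȟ^0: (9−8)−0=1 ⇒ Z
Ȟ^1: (21−12)−8=1 ⇒ Z
Ȟ^2: (18−6)−12=0 ⇒ 0

Ȟ^0(U;F) ≅ Z, Ȟ^1(U;F) ≅ Z and Ȟ^2(U;F) ≅ 0


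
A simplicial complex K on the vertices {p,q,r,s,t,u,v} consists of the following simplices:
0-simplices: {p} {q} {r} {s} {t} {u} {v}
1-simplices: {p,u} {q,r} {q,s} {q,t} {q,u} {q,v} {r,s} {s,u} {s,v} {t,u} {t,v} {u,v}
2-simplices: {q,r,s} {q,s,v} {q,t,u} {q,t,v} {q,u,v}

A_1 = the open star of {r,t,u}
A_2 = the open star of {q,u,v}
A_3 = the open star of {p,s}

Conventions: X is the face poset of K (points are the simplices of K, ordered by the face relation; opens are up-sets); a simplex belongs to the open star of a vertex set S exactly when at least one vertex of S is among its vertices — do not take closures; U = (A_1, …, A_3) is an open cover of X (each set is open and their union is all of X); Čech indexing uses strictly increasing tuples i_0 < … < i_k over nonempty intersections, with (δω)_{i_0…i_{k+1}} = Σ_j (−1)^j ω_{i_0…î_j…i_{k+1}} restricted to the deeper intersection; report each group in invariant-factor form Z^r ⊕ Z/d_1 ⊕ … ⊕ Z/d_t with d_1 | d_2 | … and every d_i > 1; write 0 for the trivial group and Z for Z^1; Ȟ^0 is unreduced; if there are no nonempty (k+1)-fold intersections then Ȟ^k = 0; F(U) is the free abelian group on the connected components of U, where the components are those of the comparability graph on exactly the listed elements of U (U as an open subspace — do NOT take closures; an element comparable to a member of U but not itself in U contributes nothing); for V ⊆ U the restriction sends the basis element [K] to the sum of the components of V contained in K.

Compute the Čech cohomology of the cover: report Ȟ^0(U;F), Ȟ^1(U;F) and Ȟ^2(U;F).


Ȟ^0 = Z, Ȟ^1 = Z and Ȟ^2 = 0

nonempty overlaps:
  A1={{r},{t},{u},{p,u},{q,r},{q,t},{q,u},{r,s},{s,u},{t,u},{t,v},{u,v},{q,r,s},{q,t,u},{q,t,v},{q,u,v}} A2={{q},{u},{v},{p,u},{q,r},{q,s},{q,t},{q,u},{q,v},{s,u},{s,v},{t,u},{t,v},{u,v},{q,r,s},{q,s,v},{q,t,u},{q,t,v},{q,u,v}} A3={{p},{s},{p,u},{q,s},{r,s},{s,u},{s,v},{q,r,s},{q,s,v}}
  A12={{u},{p,u},{q,r},{q,t},{q,u},{s,u},{t,u},{t,v},{u,v},{q,r,s},{q,t,u},{q,t,v},{q,u,v}} A13={{p,u},{r,s},{s,u},{q,r,s}} A23={{p,u},{q,s},{s,u},{s,v},{q,r,s},{q,s,v}}
  A123={{p,u},{s,u},{q,r,s}}
components per intersection:
  A1: {{r},{q,r},{r,s},{q,r,s}} {{t},{u},{p,u},{q,t},{q,u},{s,u},{t,u},{t,v},{u,v},{q,t,u},{q,t,v},{q,u,v}}
  A2: {{q},{u},{v},{p,u},{q,r},{q,s},{q,t},{q,u},{q,v},{s,u},{s,v},{t,u},{t,v},{u,v},{q,r,s},{q,s,v},{q,t,u},{q,t,v},{q,u,v}}
  A3: {{p},{p,u}} {{s},{q,s},{r,s},{s,u},{s,v},{q,r,s},{q,s,v}}
  A12: {{u},{p,u},{q,t},{q,u},{s,u},{t,u},{t,v},{u,v},{q,t,u},{q,t,v},{q,u,v}} {{q,r},{q,r,s}}
  A13: {{p,u}} {{r,s},{q,r,s}} {{s,u}}
  A23: {{p,u}} {{q,s},{s,v},{q,r,s},{q,s,v}} {{s,u}}
  A123: {{p,u}} {{s,u}} {{q,r,s}}
C dims 5,8,3; δ0: rk 4, SNF 1^4; δ1: rk 3, SNF 1^3
degree 0: 5−4−0 = 1 → Ȟ^0 ≅ Z
degree 1: 8−3−4 = 1 → Ȟ^1 ≅ Z
degree 2: 3−0−3 = 0 → Ȟ^2 ≅ 0
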